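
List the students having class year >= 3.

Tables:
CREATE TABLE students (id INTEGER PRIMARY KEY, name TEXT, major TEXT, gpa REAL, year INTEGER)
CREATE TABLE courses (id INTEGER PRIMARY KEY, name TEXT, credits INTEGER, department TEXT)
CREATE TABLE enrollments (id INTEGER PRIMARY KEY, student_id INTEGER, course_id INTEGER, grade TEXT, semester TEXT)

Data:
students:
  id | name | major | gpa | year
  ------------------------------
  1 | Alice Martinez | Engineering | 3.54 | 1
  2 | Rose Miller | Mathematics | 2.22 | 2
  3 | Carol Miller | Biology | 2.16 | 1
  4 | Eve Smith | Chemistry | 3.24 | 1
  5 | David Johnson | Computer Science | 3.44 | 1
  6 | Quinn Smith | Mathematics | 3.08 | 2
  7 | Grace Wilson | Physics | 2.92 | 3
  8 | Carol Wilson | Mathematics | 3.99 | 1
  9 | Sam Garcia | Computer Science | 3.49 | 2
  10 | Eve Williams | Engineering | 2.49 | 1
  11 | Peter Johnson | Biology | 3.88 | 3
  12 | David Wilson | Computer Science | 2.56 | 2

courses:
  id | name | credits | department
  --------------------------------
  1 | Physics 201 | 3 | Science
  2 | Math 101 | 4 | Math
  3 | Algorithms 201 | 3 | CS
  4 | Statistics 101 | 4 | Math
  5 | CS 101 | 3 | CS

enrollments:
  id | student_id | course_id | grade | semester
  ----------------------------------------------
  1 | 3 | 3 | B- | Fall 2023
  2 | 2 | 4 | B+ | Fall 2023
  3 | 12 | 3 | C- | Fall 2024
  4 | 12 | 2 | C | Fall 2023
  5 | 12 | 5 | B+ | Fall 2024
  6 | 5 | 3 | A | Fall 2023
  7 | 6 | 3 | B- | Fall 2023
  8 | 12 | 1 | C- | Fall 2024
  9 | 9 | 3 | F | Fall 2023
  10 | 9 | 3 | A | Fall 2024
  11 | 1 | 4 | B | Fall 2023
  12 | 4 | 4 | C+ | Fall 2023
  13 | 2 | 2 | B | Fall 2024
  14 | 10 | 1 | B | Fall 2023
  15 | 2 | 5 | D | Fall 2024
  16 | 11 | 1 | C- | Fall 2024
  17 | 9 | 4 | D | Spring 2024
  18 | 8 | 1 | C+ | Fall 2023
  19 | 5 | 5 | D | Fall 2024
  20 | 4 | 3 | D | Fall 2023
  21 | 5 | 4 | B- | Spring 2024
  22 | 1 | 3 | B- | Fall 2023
SELECT name, year FROM students WHERE year >= 3

Execution result:
name | year
Grace Wilson | 3
Peter Johnson | 3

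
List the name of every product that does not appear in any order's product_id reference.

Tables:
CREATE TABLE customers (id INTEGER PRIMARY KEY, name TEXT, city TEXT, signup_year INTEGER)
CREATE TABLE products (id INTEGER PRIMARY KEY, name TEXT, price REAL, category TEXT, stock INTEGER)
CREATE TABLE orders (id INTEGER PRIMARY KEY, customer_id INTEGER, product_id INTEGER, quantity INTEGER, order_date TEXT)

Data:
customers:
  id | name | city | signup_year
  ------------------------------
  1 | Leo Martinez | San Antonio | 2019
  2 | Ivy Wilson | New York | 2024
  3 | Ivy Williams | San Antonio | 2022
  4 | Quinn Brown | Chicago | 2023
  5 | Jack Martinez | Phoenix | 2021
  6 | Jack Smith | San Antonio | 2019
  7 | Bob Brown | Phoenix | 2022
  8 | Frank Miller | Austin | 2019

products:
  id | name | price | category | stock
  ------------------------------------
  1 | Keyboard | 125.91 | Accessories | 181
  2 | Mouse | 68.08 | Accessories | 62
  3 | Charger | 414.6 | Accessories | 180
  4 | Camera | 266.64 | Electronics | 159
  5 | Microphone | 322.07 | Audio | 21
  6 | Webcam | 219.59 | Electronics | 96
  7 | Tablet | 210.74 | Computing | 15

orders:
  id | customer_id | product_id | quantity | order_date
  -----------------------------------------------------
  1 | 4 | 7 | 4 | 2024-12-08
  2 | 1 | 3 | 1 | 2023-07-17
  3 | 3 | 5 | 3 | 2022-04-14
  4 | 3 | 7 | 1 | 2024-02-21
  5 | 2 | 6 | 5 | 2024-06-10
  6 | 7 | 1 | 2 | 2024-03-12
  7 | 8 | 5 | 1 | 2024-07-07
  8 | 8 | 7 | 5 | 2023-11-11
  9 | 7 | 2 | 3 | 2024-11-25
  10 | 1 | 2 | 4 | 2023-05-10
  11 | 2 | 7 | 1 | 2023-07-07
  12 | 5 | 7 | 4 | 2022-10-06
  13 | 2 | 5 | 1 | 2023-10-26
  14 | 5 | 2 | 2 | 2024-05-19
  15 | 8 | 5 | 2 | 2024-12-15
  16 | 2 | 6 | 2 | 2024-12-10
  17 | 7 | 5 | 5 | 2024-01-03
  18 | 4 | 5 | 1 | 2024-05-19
SELECT p.name FROM products p LEFT JOIN orders c ON c.product_id = p.id WHERE c.id IS NULL

Execution result:
Camera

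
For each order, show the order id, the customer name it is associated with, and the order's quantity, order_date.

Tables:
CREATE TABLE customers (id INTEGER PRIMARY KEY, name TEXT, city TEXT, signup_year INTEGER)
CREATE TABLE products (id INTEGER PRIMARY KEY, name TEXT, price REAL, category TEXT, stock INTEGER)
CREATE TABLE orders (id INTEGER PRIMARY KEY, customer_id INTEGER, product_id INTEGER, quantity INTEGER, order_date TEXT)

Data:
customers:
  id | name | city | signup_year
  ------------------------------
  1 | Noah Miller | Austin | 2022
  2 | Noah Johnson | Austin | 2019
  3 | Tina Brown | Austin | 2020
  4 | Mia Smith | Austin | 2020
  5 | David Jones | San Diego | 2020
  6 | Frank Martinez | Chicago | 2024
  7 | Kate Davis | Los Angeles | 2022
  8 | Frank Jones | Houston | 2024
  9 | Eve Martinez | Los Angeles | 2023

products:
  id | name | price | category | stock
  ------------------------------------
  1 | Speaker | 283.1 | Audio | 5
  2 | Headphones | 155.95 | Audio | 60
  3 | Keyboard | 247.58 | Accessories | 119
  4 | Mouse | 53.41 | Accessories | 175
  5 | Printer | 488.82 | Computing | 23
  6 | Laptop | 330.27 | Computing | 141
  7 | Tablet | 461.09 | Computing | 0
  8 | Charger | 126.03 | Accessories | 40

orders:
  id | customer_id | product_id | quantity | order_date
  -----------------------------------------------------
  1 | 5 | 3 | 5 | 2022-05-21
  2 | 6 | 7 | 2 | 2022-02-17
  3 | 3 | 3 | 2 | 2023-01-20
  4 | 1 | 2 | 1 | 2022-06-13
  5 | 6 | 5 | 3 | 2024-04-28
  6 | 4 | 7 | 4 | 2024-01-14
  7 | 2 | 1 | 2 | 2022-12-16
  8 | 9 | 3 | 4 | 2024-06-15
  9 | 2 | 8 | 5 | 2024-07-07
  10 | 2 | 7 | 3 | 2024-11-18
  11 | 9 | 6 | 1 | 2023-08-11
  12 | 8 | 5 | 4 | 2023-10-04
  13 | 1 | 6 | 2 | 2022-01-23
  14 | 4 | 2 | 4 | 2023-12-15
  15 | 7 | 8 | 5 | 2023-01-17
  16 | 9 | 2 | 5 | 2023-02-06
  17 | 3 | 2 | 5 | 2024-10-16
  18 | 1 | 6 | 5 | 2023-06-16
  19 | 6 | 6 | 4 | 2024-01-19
SELECT c.id, p.name AS customer, c.quantity, c.order_date FROM orders c JOIN customers p ON c.customer_id = p.id

Execution result:
id | customer | quantity | order_date
1 | David Jones | 5 | 2022-05-21
2 | Frank Martinez | 2 | 2022-02-17
3 | Tina Brown | 2 | 2023-01-20
4 | Noah Miller | 1 | 2022-06-13
5 | Frank Martinez | 3 | 2024-04-28
6 | Mia Smith | 4 | 2024-01-14
7 | Noah Johnson | 2 | 2022-12-16
8 | Eve Martinez | 4 | 2024-06-15
9 | Noah Johnson | 5 | 2024-07-07
10 | Noah Johnson | 3 | 2024-11-18
11 | Eve Martinez | 1 | 2023-08-11
12 | Frank Jones | 4 | 2023-10-04
13 | Noah Miller | 2 | 2022-01-23
14 | Mia Smith | 4 | 2023-12-15
15 | Kate Davis | 5 | 2023-01-17
16 | Eve Martinez | 5 | 2023-02-06
17 | Tina Brown | 5 | 2024-10-16
18 | Noah Miller | 5 | 2023-06-16
19 | Frank Martinez | 4 | 2024-01-19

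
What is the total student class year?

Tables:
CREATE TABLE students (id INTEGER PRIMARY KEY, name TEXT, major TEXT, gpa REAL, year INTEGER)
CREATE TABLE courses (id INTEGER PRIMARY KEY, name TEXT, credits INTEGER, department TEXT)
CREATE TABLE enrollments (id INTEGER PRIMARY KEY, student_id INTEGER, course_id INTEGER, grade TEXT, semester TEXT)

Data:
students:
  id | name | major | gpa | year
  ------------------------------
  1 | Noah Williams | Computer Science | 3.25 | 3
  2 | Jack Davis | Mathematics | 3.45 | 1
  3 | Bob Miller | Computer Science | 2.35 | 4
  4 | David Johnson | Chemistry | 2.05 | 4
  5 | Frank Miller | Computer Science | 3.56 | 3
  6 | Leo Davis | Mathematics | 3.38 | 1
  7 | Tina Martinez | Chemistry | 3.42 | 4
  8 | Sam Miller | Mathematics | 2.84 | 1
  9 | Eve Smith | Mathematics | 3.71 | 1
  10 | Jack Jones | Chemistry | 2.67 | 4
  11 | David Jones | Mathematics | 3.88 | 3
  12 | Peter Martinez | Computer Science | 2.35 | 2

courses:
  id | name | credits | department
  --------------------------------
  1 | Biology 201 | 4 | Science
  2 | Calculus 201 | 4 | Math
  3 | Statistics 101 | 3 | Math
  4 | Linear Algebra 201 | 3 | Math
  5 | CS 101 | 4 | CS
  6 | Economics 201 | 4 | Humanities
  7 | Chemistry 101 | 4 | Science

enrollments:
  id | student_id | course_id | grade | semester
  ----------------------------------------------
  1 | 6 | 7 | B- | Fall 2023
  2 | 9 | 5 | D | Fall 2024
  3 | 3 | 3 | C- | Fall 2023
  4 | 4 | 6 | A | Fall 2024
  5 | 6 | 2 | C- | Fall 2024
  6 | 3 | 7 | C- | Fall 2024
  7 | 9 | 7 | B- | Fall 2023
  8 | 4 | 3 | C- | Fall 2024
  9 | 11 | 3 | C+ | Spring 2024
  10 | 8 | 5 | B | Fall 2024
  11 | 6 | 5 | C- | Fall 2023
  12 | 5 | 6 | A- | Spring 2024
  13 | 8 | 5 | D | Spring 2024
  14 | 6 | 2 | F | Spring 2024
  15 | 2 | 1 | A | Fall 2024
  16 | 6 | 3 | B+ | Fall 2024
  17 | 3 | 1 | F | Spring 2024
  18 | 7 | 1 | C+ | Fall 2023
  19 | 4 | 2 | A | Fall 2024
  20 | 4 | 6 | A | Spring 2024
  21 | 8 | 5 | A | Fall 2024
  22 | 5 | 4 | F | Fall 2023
SELECT SUM(year) FROM students

Execution result:
31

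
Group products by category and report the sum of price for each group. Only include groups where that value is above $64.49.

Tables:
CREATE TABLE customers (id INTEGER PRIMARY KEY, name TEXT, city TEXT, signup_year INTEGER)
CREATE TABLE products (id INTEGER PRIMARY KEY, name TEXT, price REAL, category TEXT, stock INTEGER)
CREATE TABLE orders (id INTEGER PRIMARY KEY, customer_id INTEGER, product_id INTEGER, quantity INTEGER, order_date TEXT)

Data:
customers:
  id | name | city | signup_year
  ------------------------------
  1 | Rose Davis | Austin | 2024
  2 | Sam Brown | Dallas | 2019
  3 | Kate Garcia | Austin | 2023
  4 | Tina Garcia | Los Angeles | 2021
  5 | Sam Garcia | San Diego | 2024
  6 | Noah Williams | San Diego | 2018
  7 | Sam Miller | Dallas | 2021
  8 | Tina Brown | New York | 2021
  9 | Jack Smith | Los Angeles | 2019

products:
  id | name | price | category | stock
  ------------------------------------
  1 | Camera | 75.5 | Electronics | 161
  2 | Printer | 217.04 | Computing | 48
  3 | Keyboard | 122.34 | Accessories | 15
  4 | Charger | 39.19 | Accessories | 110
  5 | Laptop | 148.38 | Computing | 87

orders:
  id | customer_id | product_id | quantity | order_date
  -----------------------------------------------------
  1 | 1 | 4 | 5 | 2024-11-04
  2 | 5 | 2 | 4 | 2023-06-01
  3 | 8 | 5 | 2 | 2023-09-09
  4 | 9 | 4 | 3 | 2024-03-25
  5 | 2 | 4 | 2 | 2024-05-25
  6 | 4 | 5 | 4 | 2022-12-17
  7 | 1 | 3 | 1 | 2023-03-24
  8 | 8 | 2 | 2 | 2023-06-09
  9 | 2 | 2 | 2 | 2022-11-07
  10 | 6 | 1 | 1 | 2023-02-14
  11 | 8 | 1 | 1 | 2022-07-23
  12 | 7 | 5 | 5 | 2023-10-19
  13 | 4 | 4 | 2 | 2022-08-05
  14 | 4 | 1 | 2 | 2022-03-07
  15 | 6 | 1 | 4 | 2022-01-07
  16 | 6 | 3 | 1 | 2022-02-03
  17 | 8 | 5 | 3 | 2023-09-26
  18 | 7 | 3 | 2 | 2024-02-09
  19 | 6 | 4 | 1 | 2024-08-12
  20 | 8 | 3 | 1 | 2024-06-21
SELECT category, SUM(price) AS sum_price FROM products GROUP BY category HAVING SUM(price) > 64.49

Execution result:
category | sum_price
Accessories | 161.53
Computing | 365.42
Electronics | 75.50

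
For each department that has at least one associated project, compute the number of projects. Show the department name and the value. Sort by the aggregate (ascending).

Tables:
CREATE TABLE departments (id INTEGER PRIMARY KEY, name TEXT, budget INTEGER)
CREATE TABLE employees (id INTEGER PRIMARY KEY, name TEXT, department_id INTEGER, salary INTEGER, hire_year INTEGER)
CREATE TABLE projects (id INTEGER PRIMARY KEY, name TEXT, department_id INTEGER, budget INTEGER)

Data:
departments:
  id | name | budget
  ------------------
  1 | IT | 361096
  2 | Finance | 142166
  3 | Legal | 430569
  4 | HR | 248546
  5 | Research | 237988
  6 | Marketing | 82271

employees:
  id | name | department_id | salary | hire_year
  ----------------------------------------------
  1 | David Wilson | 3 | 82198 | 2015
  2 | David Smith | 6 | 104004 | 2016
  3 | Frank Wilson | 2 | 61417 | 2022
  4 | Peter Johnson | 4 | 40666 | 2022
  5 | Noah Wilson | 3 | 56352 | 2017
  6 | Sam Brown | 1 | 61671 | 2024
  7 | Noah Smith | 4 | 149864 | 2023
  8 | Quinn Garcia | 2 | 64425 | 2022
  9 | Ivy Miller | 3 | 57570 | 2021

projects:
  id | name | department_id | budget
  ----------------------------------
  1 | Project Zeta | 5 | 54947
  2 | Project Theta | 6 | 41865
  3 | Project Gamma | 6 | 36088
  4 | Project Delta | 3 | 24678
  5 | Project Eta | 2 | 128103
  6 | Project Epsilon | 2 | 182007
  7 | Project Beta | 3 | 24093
SELECT p.name, COUNT(*) AS n FROM projects c JOIN departments p ON c.department_id = p.id GROUP BY p.id, p.name ORDER BY n ASC

Execution result:
name | n
Research | 1
Finance | 2
Legal | 2
Marketing | 2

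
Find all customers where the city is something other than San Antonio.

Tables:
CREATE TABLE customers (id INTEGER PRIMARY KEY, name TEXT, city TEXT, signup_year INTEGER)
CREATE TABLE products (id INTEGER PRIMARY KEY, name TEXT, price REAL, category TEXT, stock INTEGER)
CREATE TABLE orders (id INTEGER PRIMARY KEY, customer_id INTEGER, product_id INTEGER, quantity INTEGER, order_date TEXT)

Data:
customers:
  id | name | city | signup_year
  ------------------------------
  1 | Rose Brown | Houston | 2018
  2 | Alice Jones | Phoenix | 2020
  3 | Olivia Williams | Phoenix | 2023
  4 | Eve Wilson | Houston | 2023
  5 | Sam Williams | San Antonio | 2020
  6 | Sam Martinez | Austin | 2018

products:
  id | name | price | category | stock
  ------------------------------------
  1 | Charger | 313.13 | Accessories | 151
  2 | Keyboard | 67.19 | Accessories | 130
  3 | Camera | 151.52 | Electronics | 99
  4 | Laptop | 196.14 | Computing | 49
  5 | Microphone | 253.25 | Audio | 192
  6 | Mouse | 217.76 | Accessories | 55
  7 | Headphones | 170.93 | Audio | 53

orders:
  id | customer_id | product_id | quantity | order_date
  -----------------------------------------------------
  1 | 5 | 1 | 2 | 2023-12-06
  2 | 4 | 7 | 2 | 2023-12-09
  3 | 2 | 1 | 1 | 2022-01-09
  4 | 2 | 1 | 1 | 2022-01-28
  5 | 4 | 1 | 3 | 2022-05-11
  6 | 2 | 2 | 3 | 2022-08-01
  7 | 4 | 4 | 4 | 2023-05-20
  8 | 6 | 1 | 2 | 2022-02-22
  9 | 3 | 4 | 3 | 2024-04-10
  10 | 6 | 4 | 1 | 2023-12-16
SELECT name, city FROM customers WHERE city <> 'San Antonio'

Execution result:
name | city
Rose Brown | Houston
Alice Jones | Phoenix
Olivia Williams | Phoenix
Eve Wilson | Houston
Sam Martinez | Austin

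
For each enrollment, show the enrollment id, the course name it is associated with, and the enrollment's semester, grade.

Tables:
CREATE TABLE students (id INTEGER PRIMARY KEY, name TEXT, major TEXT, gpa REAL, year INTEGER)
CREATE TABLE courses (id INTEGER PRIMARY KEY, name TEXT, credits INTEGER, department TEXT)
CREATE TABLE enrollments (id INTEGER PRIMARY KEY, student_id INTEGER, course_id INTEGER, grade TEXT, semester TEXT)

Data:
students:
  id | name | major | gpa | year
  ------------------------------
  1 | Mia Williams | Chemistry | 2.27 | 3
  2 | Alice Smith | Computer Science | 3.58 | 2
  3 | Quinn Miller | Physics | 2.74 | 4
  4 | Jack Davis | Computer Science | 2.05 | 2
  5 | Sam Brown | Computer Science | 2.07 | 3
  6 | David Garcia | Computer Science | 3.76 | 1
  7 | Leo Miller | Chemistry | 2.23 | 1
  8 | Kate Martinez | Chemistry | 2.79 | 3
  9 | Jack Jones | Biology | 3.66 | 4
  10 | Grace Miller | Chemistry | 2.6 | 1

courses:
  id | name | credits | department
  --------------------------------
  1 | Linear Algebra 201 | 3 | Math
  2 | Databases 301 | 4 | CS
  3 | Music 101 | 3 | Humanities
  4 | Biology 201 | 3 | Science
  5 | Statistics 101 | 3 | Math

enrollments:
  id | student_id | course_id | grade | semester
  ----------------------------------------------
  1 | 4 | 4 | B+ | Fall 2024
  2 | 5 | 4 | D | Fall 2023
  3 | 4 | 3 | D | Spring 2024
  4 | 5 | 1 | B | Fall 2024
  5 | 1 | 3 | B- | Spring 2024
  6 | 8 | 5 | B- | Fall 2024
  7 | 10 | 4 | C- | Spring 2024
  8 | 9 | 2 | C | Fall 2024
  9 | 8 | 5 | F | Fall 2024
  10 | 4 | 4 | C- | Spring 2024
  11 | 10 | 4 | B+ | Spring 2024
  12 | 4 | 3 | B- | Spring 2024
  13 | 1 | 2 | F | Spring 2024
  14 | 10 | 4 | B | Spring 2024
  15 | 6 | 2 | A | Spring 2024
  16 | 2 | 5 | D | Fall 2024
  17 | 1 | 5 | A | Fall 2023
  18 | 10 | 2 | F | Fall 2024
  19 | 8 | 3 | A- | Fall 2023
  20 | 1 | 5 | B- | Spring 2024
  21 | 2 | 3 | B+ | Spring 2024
SELECT c.id, p.name AS course, c.semester, c.grade FROM enrollments c JOIN courses p ON c.course_id = p.id

Execution result:
id | course | semester | grade
1 | Biology 201 | Fall 2024 | B+
2 | Biology 201 | Fall 2023 | D
3 | Music 101 | Spring 2024 | D
4 | Linear Algebra 201 | Fall 2024 | B
5 | Music 101 | Spring 2024 | B-
6 | Statistics 101 | Fall 2024 | B-
7 | Biology 201 | Spring 2024 | C-
8 | Databases 301 | Fall 2024 | C
9 | Statistics 101 | Fall 2024 | F
10 | Biology 201 | Spring 2024 | C-
11 | Biology 201 | Spring 2024 | B+
12 | Music 101 | Spring 2024 | B-
13 | Databases 301 | Spring 2024 | F
14 | Biology 201 | Spring 2024 | B
15 | Databases 301 | Spring 2024 | A
16 | Statistics 101 | Fall 2024 | D
17 | Statistics 101 | Fall 2023 | A
18 | Databases 301 | Fall 2024 | F
19 | Music 101 | Fall 2023 | A-
20 | Statistics 101 | Spring 2024 | B-
21 | Music 101 | Spring 2024 | B+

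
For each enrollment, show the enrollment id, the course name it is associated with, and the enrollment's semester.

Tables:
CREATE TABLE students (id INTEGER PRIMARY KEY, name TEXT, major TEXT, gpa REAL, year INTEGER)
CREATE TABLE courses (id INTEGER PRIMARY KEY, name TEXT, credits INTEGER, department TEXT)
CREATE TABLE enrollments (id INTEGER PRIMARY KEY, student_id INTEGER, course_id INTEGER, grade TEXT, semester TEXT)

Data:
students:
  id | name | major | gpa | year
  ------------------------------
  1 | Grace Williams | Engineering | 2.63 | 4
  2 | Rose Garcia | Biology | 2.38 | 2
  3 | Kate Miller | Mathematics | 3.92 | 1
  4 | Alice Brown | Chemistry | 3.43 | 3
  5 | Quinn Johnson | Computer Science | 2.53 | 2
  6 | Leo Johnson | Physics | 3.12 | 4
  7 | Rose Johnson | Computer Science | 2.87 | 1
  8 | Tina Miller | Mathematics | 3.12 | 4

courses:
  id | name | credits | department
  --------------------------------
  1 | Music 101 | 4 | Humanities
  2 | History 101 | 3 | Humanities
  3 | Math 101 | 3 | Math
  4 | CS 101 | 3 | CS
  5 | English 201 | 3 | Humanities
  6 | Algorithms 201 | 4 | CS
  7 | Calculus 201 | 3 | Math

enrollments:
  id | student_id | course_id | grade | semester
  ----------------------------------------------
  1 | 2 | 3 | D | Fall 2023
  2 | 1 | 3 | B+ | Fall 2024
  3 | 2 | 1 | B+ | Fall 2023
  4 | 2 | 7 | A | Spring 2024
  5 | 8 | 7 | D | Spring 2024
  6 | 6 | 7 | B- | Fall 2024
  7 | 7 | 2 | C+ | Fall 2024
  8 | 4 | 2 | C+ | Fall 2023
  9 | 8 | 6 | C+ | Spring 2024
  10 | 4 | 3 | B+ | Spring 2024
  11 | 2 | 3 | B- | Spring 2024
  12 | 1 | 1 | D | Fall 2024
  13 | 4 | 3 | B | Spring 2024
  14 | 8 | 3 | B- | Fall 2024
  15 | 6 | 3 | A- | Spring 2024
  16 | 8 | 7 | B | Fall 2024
SELECT c.id, p.name AS course, c.semester FROM enrollments c JOIN courses p ON c.course_id = p.id

Execution result:
id | course | semester
1 | Math 101 | Fall 2023
2 | Math 101 | Fall 2024
3 | Music 101 | Fall 2023
4 | Calculus 201 | Spring 2024
5 | Calculus 201 | Spring 2024
6 | Calculus 201 | Fall 2024
7 | History 101 | Fall 2024
8 | History 101 | Fall 2023
9 | Algorithms 201 | Spring 2024
10 | Math 101 | Spring 2024
11 | Math 101 | Spring 2024
12 | Music 101 | Fall 2024
13 | Math 101 | Spring 2024
14 | Math 101 | Fall 2024
15 | Math 101 | Spring 2024
16 | Calculus 201 | Fall 2024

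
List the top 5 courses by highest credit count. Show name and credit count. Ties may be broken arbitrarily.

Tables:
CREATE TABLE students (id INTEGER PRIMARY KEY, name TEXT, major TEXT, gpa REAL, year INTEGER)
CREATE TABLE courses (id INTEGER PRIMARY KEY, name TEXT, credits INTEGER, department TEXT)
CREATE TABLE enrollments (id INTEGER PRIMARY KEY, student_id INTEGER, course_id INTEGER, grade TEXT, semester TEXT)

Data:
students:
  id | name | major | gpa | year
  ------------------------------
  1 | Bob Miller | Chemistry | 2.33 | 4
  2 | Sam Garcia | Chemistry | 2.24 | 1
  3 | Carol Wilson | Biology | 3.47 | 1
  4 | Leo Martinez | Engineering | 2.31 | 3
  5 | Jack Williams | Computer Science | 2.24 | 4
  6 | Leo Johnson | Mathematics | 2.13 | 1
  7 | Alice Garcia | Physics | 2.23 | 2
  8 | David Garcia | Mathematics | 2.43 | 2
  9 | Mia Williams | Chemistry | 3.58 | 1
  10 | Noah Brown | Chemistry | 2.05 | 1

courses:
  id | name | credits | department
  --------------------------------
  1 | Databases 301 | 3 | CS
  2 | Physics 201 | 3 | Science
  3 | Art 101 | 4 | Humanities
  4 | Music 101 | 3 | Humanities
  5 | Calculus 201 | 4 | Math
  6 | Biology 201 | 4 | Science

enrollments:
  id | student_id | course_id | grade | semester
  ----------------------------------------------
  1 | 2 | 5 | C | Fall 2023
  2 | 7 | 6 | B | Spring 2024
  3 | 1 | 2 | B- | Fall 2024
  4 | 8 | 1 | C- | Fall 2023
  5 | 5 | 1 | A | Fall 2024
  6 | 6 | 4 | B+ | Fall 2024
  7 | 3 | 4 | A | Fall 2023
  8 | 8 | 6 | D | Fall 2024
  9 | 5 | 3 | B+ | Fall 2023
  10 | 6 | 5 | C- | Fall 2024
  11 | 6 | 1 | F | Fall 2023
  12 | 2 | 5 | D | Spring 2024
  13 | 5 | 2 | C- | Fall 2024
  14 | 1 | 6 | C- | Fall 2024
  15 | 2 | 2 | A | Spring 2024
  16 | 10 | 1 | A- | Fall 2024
SELECT name, credits FROM courses ORDER BY credits DESC LIMIT 5

Execution result:
name | credits
Art 101 | 4
Calculus 201 | 4
Biology 201 | 4
Databases 301 | 3
Physics 201 | 3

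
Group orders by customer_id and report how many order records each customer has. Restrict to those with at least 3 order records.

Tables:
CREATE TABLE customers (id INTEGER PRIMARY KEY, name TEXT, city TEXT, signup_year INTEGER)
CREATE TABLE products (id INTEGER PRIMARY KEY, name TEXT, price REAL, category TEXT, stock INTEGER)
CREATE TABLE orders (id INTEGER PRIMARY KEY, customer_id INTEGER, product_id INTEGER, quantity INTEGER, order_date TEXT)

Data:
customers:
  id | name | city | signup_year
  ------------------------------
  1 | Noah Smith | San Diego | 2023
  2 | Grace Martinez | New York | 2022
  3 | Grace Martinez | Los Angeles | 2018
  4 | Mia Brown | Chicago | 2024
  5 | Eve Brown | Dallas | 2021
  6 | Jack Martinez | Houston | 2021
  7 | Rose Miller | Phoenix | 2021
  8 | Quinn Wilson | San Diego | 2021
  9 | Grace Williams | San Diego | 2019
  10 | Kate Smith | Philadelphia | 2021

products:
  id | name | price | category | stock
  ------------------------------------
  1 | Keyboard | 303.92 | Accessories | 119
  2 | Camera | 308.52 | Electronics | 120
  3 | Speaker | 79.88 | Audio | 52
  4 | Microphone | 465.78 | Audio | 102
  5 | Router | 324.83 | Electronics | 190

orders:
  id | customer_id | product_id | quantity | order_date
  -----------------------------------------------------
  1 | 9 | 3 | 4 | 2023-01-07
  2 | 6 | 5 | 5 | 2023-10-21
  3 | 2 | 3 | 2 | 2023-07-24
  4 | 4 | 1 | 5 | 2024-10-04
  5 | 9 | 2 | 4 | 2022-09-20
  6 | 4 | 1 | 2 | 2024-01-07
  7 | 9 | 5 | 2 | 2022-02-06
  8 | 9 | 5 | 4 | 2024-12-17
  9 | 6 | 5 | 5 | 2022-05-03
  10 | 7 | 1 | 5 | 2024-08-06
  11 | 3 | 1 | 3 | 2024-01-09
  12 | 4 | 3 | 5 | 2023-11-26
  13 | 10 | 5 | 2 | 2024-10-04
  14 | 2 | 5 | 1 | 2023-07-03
SELECT customer_id, COUNT(*) AS order_count FROM orders GROUP BY customer_id HAVING COUNT(*) >= 3

Execution result:
customer_id | order_count
4 | 3
9 | 4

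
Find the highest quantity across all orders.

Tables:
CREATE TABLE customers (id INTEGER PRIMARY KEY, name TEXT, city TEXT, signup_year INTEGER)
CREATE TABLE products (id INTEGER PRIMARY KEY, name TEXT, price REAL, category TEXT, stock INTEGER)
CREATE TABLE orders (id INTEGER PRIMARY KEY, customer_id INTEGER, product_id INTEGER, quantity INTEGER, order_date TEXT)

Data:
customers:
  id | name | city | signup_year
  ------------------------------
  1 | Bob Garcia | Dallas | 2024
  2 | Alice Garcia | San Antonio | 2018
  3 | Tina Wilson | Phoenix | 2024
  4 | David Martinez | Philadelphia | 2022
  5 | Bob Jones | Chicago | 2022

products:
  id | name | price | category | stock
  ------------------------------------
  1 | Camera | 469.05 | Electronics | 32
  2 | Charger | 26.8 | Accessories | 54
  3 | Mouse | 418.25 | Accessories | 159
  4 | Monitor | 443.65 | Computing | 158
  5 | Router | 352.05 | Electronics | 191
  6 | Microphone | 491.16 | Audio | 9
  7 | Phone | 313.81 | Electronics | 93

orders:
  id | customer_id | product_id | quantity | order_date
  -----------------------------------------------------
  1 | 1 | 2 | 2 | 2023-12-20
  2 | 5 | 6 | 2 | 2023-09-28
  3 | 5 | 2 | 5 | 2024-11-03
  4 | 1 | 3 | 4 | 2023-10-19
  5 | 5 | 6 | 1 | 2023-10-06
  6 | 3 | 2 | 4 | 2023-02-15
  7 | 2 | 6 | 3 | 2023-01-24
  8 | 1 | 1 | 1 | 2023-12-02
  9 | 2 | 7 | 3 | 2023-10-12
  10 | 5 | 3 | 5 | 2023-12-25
SELECT MAX(quantity) FROM orders

Execution result:
5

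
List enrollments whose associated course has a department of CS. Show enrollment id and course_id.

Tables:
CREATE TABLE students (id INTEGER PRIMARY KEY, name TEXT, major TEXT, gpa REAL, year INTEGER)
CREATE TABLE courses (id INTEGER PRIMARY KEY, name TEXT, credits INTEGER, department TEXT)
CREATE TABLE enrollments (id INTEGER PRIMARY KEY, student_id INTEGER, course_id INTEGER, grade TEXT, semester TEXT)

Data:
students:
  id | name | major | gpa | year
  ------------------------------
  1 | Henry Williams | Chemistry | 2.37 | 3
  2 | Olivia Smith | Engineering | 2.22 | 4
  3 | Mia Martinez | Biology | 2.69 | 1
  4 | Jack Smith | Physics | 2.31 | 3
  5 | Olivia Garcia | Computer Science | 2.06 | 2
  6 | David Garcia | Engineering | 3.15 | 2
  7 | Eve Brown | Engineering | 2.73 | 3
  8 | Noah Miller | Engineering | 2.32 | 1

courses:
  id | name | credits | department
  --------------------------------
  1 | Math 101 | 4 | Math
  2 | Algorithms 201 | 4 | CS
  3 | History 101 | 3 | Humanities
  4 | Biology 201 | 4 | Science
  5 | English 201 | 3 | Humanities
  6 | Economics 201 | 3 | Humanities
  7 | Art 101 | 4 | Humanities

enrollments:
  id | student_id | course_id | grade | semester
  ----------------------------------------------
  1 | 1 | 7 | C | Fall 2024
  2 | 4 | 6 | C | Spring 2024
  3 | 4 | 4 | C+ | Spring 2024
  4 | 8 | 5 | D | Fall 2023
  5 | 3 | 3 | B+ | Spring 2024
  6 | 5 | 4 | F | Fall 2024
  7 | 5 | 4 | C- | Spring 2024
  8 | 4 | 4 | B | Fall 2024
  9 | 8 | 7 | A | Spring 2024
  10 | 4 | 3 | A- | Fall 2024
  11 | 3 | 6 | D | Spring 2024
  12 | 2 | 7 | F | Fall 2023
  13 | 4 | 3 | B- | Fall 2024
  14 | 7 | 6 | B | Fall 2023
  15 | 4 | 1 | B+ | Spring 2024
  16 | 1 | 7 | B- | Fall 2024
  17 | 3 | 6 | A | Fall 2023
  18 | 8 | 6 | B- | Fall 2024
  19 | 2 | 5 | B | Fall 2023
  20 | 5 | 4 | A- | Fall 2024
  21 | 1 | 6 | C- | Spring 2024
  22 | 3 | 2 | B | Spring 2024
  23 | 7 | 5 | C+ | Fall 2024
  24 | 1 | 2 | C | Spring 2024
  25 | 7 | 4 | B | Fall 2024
SELECT id, course_id FROM enrollments WHERE course_id IN (SELECT id FROM courses WHERE department = 'CS')

Execution result:
id | course_id
22 | 2
24 | 2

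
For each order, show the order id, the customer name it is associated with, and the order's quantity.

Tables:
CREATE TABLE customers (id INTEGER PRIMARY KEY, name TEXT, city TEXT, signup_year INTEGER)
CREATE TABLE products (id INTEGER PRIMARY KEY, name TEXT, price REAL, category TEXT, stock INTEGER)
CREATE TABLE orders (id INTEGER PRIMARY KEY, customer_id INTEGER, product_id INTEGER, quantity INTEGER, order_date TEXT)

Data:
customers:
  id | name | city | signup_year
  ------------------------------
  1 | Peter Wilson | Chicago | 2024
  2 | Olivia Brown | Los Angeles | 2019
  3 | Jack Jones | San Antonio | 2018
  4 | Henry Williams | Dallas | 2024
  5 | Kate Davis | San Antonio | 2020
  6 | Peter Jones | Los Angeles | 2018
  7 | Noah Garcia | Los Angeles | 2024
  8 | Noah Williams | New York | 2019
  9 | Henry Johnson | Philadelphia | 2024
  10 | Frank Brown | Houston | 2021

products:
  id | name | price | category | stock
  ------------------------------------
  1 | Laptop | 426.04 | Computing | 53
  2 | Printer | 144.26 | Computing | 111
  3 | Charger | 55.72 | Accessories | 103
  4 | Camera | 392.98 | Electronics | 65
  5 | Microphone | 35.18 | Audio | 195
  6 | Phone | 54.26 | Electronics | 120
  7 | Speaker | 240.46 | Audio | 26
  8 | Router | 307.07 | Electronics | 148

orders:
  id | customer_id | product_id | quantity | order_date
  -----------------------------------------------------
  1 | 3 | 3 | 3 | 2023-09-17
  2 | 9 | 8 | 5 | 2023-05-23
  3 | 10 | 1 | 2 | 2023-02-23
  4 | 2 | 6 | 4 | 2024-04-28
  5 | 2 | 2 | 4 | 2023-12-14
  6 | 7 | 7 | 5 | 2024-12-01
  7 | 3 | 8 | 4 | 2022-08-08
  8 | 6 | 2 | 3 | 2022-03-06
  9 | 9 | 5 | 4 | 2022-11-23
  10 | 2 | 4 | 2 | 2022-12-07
SELECT c.id, p.name AS customer, c.quantity FROM orders c JOIN customers p ON c.customer_id = p.id

Execution result:
id | customer | quantity
1 | Jack Jones | 3
2 | Henry Johnson | 5
3 | Frank Brown | 2
4 | Olivia Brown | 4
5 | Olivia Brown | 4
6 | Noah Garcia | 5
7 | Jack Jones | 4
8 | Peter Jones | 3
9 | Henry Johnson | 4
10 | Olivia Brown | 2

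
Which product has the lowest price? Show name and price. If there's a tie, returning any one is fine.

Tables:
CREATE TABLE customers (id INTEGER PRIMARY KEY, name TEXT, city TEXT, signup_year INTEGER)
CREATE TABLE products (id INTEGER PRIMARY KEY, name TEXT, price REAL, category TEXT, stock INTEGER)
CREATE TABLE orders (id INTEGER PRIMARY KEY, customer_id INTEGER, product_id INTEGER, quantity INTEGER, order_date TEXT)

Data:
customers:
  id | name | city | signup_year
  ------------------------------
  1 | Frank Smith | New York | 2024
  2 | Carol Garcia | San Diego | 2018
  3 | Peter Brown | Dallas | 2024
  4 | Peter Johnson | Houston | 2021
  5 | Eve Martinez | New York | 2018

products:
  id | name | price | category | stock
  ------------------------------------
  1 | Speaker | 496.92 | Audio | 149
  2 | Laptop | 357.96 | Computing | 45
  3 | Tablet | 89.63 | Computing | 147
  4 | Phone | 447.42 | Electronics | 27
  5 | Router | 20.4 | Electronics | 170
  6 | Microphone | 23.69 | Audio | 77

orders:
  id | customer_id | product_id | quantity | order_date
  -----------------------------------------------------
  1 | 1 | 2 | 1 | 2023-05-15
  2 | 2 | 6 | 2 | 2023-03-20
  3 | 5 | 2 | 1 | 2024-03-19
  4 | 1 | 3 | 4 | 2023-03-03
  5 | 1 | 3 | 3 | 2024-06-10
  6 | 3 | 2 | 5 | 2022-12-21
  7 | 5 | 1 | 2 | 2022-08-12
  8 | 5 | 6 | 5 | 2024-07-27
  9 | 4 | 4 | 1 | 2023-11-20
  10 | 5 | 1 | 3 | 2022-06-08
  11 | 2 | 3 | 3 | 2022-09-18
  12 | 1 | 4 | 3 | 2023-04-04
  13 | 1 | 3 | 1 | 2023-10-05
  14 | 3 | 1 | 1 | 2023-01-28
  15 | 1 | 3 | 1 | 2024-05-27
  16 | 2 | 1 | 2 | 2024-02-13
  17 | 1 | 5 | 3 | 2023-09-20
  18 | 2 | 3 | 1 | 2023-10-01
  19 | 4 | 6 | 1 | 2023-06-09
SELECT name, price FROM products ORDER BY price ASC LIMIT 1

Execution result:
name | price
Router | 20.40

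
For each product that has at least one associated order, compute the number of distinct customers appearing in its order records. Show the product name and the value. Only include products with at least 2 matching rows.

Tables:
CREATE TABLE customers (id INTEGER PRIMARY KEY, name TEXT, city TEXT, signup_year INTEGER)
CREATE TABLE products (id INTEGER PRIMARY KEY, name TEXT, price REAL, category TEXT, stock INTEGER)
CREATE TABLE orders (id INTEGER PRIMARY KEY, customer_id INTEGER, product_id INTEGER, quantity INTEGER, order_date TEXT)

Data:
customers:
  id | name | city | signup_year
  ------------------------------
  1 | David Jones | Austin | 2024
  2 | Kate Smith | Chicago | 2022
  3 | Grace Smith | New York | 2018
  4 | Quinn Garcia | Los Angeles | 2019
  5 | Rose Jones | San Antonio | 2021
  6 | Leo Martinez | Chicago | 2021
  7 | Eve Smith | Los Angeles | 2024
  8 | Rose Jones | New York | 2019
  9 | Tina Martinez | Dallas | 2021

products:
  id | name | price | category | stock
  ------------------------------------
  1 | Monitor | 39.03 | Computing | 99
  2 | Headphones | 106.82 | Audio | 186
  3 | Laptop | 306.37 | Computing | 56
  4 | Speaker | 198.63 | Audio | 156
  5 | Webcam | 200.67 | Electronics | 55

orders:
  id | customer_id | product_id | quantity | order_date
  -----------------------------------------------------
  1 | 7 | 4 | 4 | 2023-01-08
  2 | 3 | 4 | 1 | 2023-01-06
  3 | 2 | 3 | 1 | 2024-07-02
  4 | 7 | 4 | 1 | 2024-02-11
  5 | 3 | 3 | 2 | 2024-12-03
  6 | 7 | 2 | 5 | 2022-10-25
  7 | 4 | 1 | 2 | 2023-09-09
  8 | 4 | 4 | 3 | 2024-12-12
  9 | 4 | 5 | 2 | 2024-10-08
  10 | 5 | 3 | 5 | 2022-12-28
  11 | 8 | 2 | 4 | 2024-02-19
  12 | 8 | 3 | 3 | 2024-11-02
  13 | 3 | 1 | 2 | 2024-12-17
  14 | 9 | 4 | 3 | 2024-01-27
SELECT p.name, COUNT(DISTINCT c.customer_id) AS distinct_customer_count FROM orders c JOIN products p ON c.product_id = p.id GROUP BY p.id, p.name HAVING COUNT(*) >= 2

Execution result:
name | distinct_customer_count
Monitor | 2
Headphones | 2
Laptop | 4
Speaker | 4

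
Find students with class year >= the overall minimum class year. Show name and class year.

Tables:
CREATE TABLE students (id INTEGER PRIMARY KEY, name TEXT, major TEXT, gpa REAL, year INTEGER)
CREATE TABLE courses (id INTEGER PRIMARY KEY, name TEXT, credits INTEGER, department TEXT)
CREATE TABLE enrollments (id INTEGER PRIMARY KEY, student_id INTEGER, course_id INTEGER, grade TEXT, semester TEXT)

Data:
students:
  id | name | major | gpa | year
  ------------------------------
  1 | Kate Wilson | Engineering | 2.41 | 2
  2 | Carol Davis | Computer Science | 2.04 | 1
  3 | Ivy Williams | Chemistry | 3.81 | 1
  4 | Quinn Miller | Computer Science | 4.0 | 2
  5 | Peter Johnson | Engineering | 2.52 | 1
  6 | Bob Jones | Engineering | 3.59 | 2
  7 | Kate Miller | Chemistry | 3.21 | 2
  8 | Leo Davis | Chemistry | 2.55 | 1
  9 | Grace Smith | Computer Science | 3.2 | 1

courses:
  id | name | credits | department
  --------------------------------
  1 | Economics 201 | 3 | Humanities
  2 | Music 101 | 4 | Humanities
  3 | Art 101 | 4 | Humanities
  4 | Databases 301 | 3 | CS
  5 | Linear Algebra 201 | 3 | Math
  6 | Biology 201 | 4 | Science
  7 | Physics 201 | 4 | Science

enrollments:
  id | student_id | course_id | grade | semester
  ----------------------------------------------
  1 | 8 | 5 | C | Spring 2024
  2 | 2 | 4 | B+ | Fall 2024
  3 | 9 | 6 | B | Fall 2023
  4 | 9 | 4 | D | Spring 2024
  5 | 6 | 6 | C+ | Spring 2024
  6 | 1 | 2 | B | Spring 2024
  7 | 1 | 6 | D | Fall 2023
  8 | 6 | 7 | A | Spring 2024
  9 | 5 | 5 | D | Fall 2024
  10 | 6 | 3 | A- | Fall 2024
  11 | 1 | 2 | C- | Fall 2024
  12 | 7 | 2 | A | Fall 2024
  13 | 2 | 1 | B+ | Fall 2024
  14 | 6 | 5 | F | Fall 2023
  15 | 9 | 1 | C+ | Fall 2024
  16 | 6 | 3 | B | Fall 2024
SELECT name, year FROM students WHERE year >= (SELECT MIN(year) FROM students)

Execution result:
name | year
Kate Wilson | 2
Carol Davis | 1
Ivy Williams | 1
Quinn Miller | 2
Peter Johnson | 1
Bob Jones | 2
Kate Miller | 2
Leo Davis | 1
Grace Smith | 1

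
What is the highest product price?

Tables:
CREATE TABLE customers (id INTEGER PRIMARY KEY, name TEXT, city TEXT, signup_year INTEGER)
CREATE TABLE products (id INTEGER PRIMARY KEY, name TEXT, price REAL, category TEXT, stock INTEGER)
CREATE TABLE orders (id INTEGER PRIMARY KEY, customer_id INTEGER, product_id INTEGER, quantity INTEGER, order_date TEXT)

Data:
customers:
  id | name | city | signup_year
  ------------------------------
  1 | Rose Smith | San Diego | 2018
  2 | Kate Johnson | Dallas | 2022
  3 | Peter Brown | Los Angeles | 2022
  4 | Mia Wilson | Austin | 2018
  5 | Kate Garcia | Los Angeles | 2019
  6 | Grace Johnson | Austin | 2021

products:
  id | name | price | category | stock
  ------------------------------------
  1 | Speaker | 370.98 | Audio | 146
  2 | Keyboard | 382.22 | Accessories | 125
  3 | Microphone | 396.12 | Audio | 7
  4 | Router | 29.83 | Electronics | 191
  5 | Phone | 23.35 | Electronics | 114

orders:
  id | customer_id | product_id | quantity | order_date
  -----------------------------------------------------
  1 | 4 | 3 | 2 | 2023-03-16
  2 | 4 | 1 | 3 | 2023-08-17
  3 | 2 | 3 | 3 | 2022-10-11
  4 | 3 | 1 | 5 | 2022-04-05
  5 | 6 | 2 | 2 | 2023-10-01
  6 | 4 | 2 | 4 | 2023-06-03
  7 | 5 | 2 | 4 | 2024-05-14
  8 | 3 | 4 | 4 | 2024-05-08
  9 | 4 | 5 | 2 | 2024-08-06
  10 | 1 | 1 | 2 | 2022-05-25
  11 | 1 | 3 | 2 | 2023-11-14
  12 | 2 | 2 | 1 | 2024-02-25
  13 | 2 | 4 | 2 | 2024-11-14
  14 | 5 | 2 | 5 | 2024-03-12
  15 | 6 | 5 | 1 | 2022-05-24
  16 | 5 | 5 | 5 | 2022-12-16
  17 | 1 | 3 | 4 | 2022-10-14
SELECT MAX(price) FROM products

Execution result:
396.12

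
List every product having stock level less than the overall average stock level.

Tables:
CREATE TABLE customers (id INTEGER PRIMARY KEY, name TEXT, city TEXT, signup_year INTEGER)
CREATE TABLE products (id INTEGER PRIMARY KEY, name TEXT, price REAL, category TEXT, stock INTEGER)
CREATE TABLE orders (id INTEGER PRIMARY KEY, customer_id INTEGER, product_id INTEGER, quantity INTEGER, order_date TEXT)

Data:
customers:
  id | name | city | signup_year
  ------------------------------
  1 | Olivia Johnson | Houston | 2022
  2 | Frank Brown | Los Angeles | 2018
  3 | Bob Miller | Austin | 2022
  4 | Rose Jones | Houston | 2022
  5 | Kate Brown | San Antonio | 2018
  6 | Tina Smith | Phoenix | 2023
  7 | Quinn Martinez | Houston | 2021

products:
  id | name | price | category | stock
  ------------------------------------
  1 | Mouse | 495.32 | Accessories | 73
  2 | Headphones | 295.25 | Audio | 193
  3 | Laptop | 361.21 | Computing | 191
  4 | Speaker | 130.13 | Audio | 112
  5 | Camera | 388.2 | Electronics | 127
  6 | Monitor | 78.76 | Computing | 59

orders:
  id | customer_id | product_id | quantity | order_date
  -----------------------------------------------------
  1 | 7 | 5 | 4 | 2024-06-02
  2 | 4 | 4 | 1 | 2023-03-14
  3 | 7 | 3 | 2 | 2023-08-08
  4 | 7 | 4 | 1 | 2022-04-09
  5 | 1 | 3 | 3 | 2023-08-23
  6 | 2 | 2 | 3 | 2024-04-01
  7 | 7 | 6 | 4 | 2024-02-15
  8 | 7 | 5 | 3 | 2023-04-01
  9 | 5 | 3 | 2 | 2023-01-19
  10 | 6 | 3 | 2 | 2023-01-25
SELECT name, stock FROM products WHERE stock < (SELECT AVG(stock) FROM products)

Execution result:
name | stock
Mouse | 73
Speaker | 112
Monitor | 59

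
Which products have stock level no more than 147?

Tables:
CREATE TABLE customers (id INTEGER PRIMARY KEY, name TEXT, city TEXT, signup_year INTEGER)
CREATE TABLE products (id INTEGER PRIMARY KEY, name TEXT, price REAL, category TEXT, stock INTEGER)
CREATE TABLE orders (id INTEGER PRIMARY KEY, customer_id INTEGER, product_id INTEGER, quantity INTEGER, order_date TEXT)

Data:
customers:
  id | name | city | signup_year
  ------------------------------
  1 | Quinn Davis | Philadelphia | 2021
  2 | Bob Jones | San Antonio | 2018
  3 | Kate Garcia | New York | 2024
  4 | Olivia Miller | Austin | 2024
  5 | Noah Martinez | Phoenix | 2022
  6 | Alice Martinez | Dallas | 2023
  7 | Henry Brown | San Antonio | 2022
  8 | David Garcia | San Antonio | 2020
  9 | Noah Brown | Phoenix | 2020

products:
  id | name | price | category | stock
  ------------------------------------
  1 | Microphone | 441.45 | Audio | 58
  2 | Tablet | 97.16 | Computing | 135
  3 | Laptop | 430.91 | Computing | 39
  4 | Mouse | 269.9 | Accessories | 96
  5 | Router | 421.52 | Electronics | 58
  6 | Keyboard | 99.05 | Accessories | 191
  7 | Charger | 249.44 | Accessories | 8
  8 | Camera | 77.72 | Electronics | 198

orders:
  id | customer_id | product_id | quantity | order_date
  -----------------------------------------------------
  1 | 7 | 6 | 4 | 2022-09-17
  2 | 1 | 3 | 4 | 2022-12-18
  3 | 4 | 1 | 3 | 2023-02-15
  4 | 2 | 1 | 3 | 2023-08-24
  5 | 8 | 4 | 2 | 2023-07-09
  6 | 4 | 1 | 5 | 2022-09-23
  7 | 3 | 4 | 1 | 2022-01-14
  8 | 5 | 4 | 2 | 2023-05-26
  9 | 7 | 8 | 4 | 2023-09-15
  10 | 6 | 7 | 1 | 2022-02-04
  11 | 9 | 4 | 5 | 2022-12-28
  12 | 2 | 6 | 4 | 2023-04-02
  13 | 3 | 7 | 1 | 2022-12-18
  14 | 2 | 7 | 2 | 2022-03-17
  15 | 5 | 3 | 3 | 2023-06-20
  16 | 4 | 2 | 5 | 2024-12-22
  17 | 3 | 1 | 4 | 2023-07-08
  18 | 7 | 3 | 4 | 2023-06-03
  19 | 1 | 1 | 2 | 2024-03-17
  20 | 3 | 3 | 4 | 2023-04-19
SELECT name, stock FROM products WHERE stock <= 147

Execution result:
name | stock
Microphone | 58
Tablet | 135
Laptop | 39
Mouse | 96
Router | 58
Charger | 8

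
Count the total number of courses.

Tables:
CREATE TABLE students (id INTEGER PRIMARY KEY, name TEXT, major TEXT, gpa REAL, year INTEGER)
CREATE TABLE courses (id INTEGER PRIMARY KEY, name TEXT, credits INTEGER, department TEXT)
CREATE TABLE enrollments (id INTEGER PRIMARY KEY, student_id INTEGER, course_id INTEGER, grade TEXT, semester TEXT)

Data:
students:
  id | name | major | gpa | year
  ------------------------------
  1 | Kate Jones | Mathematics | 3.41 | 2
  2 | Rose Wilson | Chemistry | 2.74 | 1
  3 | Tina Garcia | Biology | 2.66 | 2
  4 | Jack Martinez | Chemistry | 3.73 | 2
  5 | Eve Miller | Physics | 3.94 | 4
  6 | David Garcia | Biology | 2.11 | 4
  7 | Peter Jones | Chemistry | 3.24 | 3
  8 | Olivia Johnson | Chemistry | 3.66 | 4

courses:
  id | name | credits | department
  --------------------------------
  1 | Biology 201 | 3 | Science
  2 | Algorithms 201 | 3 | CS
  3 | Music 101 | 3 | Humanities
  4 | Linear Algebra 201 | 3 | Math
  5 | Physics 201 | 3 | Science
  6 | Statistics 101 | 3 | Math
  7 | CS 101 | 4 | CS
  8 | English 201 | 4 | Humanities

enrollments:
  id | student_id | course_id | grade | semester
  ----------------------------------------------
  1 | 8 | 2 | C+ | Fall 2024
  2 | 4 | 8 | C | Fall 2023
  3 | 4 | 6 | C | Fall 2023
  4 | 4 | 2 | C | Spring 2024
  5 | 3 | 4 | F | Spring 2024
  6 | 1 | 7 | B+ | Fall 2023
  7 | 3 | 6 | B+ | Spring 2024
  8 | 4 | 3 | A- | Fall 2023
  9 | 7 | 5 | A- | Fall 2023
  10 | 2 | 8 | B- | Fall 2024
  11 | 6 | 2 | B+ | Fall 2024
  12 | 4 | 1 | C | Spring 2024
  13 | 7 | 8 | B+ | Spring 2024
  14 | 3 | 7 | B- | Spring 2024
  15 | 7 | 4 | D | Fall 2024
SELECT COUNT(*) FROM courses

Execution result:
8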